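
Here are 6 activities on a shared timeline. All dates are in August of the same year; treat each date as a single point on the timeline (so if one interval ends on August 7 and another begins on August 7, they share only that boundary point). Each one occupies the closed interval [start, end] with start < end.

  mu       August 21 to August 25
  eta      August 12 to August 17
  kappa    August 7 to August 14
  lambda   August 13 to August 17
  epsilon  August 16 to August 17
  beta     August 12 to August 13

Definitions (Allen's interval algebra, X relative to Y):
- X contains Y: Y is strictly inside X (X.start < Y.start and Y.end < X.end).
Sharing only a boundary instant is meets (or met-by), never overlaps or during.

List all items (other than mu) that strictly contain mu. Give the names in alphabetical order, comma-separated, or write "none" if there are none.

Target mu = [August 21, August 25].
beta [August 12, August 13] → before → no.
epsilon [August 16, August 17] → before → no.
eta [August 12, August 17] → before → no.
kappa [August 7, August 14] → before → no.
lambda [August 13, August 17] → before → no.
Result: none.

none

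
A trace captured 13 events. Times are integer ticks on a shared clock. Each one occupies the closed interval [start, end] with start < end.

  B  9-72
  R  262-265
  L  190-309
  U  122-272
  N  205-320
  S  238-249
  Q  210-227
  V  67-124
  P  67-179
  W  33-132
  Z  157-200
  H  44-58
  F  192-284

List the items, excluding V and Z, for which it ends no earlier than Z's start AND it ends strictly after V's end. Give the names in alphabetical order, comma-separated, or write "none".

F, L, N, P, Q, R, S, U

Conditions: its end is no earlier than Z's start (X.end >= 157) AND its end is strictly after V's end (X.end > 124).
B: end 72 >= 157? ✗; end 72 > 124? ✗ → no.
F: end 284 >= 157? ✓; end 284 > 124? ✓ → yes.
H: end 58 >= 157? ✗; end 58 > 124? ✗ → no.
L: end 309 >= 157? ✓; end 309 > 124? ✓ → yes.
N: end 320 >= 157? ✓; end 320 > 124? ✓ → yes.
P: end 179 >= 157? ✓; end 179 > 124? ✓ → yes.
Q: end 227 >= 157? ✓; end 227 > 124? ✓ → yes.
R: end 265 >= 157? ✓; end 265 > 124? ✓ → yes.
S: end 249 >= 157? ✓; end 249 > 124? ✓ → yes.
U: end 272 >= 157? ✓; end 272 > 124? ✓ → yes.
W: end 132 >= 157? ✗; end 132 > 124? ✓ → no.
Result: F, L, N, P, Q, R, S, U.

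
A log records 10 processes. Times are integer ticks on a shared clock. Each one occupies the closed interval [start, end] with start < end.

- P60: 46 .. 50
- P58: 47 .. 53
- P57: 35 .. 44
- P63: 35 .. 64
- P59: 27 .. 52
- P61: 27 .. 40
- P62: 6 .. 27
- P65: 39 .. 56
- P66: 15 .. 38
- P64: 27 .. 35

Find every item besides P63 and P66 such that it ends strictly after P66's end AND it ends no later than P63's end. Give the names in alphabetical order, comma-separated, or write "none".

Conditions: its end is strictly after P66's end (X.end > 38) AND its end is no later than P63's end (X.end <= 64).
P57: end 44 > 38? ✓; end 44 <= 64? ✓ → yes.
P58: end 53 > 38? ✓; end 53 <= 64? ✓ → yes.
P59: end 52 > 38? ✓; end 52 <= 64? ✓ → yes.
P60: end 50 > 38? ✓; end 50 <= 64? ✓ → yes.
P61: end 40 > 38? ✓; end 40 <= 64? ✓ → yes.
P62: end 27 > 38? ✗; end 27 <= 64? ✓ → no.
P64: end 35 > 38? ✗; end 35 <= 64? ✓ → no.
P65: end 56 > 38? ✓; end 56 <= 64? ✓ → yes.
Result: P57, P58, P59, P60, P61, P65.

P57, P58, P59, P60, P61, P65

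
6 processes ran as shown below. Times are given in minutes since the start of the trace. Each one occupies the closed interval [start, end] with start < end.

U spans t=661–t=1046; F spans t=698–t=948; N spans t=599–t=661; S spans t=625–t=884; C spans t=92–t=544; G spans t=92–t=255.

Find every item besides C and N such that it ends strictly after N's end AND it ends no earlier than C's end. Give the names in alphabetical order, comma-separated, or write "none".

F, S, U

Conditions: its end is strictly after N's end (X.end > t=661) AND its end is no earlier than C's end (X.end >= t=544).
F: end t=948 > t=661? ✓; end t=948 >= t=544? ✓ → yes.
G: end t=255 > t=661? ✗; end t=255 >= t=544? ✗ → no.
S: end t=884 > t=661? ✓; end t=884 >= t=544? ✓ → yes.
U: end t=1046 > t=661? ✓; end t=1046 >= t=544? ✓ → yes.
Result: F, S, U.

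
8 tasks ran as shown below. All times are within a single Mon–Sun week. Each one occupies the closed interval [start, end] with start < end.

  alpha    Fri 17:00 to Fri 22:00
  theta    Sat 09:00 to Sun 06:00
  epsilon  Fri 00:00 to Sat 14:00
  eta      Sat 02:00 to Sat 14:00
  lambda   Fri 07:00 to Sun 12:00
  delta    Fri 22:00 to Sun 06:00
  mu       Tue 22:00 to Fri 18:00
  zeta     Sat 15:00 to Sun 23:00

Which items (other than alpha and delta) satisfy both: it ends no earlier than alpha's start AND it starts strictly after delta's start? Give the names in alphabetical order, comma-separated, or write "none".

Conditions: its end is no earlier than alpha's start (X.end >= Fri 17:00) AND its start is strictly after delta's start (X.start > Fri 22:00).
epsilon: end Sat 14:00 >= Fri 17:00? ✓; start Fri 00:00 > Fri 22:00? ✗ → no.
eta: end Sat 14:00 >= Fri 17:00? ✓; start Sat 02:00 > Fri 22:00? ✓ → yes.
lambda: end Sun 12:00 >= Fri 17:00? ✓; start Fri 07:00 > Fri 22:00? ✗ → no.
mu: end Fri 18:00 >= Fri 17:00? ✓; start Tue 22:00 > Fri 22:00? ✗ → no.
theta: end Sun 06:00 >= Fri 17:00? ✓; start Sat 09:00 > Fri 22:00? ✓ → yes.
zeta: end Sun 23:00 >= Fri 17:00? ✓; start Sat 15:00 > Fri 22:00? ✓ → yes.
Result: eta, theta, zeta.

eta, theta, zeta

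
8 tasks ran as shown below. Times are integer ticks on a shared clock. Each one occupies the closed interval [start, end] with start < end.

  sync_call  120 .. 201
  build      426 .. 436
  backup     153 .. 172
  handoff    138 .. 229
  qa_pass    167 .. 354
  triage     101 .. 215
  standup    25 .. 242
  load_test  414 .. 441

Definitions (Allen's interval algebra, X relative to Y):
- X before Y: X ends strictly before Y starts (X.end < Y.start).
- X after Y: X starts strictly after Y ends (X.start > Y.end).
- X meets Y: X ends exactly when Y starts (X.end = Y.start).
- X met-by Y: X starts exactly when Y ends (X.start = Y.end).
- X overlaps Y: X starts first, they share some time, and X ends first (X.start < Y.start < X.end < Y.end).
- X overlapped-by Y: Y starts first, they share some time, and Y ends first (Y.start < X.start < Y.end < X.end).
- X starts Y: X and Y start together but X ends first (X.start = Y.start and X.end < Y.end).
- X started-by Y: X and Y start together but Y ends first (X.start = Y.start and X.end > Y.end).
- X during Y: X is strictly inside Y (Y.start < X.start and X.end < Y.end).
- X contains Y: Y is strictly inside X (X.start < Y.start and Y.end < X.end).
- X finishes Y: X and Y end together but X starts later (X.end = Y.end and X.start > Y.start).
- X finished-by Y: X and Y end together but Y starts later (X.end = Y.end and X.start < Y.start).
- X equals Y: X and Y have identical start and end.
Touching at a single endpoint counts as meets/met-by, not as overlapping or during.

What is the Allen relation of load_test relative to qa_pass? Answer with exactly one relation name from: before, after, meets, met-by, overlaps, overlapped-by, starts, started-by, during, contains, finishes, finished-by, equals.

load_test = [414, 441]; qa_pass = [167, 354].
Compare endpoints: load_test.start > qa_pass.start, load_test.start > qa_pass.end, load_test.end > qa_pass.start, load_test.end > qa_pass.end.
That pattern is 'after'.

after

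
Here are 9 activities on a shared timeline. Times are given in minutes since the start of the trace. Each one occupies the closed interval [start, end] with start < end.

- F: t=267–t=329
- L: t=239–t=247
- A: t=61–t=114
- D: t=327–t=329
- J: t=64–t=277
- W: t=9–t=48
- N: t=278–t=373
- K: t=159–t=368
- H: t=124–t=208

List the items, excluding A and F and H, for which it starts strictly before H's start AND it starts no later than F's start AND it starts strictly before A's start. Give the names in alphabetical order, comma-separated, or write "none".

W

Conditions: its start is strictly before H's start (X.start < t=124) AND its start is no later than F's start (X.start <= t=267) AND its start is strictly before A's start (X.start < t=61).
D: start t=327 < t=124? ✗; start t=327 <= t=267? ✗; start t=327 < t=61? ✗ → no.
J: start t=64 < t=124? ✓; start t=64 <= t=267? ✓; start t=64 < t=61? ✗ → no.
K: start t=159 < t=124? ✗; start t=159 <= t=267? ✓; start t=159 < t=61? ✗ → no.
L: start t=239 < t=124? ✗; start t=239 <= t=267? ✓; start t=239 < t=61? ✗ → no.
N: start t=278 < t=124? ✗; start t=278 <= t=267? ✗; start t=278 < t=61? ✗ → no.
W: start t=9 < t=124? ✓; start t=9 <= t=267? ✓; start t=9 < t=61? ✓ → yes.
Result: W.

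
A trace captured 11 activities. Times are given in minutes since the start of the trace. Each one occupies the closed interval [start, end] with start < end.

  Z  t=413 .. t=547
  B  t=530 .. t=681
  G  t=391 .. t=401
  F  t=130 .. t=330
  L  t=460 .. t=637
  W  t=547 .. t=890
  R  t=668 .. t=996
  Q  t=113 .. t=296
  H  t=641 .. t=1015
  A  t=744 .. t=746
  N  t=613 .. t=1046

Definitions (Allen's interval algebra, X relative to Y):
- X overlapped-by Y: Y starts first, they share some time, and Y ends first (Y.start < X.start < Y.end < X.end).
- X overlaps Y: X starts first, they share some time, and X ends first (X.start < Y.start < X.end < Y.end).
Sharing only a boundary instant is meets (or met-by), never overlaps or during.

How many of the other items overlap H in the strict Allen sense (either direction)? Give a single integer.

Target H = [t=641, t=1015].
A [t=744, t=746] → during → no.
B [t=530, t=681] → overlaps → counts.
F [t=130, t=330] → before → no.
G [t=391, t=401] → before → no.
L [t=460, t=637] → before → no.
N [t=613, t=1046] → contains → no.
Q [t=113, t=296] → before → no.
R [t=668, t=996] → during → no.
W [t=547, t=890] → overlaps → counts.
Z [t=413, t=547] → before → no.
Total: 2.

2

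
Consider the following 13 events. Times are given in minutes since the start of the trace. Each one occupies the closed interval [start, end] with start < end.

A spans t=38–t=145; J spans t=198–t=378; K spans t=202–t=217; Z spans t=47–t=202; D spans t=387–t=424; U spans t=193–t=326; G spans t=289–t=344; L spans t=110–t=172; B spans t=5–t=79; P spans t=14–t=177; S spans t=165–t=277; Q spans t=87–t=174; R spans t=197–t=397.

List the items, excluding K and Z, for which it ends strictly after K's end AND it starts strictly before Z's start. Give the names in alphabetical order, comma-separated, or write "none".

Conditions: its end is strictly after K's end (X.end > t=217) AND its start is strictly before Z's start (X.start < t=47).
A: end t=145 > t=217? ✗; start t=38 < t=47? ✓ → no.
B: end t=79 > t=217? ✗; start t=5 < t=47? ✓ → no.
D: end t=424 > t=217? ✓; start t=387 < t=47? ✗ → no.
G: end t=344 > t=217? ✓; start t=289 < t=47? ✗ → no.
J: end t=378 > t=217? ✓; start t=198 < t=47? ✗ → no.
L: end t=172 > t=217? ✗; start t=110 < t=47? ✗ → no.
P: end t=177 > t=217? ✗; start t=14 < t=47? ✓ → no.
Q: end t=174 > t=217? ✗; start t=87 < t=47? ✗ → no.
R: end t=397 > t=217? ✓; start t=197 < t=47? ✗ → no.
S: end t=277 > t=217? ✓; start t=165 < t=47? ✗ → no.
U: end t=326 > t=217? ✓; start t=193 < t=47? ✗ → no.
Result: none.

none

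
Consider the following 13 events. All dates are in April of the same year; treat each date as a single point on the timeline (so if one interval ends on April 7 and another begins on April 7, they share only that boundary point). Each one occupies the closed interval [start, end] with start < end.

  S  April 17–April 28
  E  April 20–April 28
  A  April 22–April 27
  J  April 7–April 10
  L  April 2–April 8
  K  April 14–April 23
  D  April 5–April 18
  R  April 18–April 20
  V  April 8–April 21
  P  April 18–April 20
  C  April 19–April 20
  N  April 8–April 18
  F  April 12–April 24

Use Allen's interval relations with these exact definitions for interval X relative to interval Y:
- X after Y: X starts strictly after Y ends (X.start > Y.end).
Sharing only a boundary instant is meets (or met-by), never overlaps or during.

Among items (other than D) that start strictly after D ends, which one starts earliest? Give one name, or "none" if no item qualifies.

Target D = [April 5, April 18].
A [April 22, April 27] → after → candidate.
C [April 19, April 20] → after → candidate.
E [April 20, April 28] → after → candidate.
F [April 12, April 24] → overlapped-by → excluded.
J [April 7, April 10] → during → excluded.
K [April 14, April 23] → overlapped-by → excluded.
L [April 2, April 8] → overlaps → excluded.
N [April 8, April 18] → finishes → excluded.
P [April 18, April 20] → met-by → excluded.
R [April 18, April 20] → met-by → excluded.
S [April 17, April 28] → overlapped-by → excluded.
V [April 8, April 21] → overlapped-by → excluded.
Among candidates, earliest start is April 19 → C.

C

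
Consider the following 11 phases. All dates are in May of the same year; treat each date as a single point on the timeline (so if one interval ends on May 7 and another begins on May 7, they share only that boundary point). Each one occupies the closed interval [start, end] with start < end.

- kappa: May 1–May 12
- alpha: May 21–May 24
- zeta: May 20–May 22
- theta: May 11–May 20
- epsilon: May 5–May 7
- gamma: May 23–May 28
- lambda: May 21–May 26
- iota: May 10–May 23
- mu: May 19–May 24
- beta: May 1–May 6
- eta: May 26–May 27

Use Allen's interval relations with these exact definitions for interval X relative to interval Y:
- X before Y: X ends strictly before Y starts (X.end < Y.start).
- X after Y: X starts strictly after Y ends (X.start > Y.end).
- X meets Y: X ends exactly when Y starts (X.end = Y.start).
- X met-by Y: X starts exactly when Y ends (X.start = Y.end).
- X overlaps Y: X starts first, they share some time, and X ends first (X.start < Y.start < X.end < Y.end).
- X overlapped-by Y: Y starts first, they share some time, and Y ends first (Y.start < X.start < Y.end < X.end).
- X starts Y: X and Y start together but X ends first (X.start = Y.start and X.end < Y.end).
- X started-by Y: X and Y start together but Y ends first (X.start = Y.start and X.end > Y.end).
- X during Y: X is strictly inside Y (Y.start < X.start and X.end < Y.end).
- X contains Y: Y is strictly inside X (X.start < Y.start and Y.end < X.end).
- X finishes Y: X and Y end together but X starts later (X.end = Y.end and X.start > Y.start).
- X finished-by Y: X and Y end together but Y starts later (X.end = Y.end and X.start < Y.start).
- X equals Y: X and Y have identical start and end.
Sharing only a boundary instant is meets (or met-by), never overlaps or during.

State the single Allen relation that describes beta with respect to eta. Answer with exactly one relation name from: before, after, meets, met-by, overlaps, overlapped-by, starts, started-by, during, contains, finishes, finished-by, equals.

before

beta = [May 1, May 6]; eta = [May 26, May 27].
Compare endpoints: beta.start < eta.start, beta.start < eta.end, beta.end < eta.start, beta.end < eta.end.
That pattern is 'before'.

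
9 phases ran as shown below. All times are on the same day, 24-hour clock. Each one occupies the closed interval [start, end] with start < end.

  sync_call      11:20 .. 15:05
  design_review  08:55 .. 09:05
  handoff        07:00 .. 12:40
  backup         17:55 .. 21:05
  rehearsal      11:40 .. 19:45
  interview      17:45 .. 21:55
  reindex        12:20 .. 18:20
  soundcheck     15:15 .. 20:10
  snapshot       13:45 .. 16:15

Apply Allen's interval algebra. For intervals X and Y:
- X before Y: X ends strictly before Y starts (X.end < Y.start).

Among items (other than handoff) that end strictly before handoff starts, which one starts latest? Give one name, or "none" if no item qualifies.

Target handoff = [07:00, 12:40].
backup [17:55, 21:05] → after → excluded.
design_review [08:55, 09:05] → during → excluded.
interview [17:45, 21:55] → after → excluded.
rehearsal [11:40, 19:45] → overlapped-by → excluded.
reindex [12:20, 18:20] → overlapped-by → excluded.
snapshot [13:45, 16:15] → after → excluded.
soundcheck [15:15, 20:10] → after → excluded.
sync_call [11:20, 15:05] → overlapped-by → excluded.
No candidates → none.

none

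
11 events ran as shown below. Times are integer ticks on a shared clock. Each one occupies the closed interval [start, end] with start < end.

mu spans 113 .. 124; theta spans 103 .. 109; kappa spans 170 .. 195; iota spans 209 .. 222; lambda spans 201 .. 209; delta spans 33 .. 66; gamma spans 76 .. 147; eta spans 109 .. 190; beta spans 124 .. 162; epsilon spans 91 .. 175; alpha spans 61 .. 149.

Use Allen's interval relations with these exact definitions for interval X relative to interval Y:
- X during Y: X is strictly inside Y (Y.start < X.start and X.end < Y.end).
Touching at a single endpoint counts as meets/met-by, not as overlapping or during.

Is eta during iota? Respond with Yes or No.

eta = [109, 190], iota = [209, 222].
Actual relation of eta to iota: before.
Asked whether 'during' holds → No.

No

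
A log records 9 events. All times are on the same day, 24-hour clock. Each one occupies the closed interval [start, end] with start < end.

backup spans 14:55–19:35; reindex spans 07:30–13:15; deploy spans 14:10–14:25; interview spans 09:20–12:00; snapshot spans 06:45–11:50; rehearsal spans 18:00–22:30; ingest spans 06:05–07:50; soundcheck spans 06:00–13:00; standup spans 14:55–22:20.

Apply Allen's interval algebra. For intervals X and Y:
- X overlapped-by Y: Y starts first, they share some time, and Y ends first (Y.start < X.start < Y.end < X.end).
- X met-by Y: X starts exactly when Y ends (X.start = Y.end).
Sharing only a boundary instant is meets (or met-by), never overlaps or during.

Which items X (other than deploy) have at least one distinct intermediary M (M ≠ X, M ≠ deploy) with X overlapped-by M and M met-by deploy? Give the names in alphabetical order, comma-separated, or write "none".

Target deploy = [14:10, 14:25].
Intermediaries M with M met-by deploy: none.
Union: none.

none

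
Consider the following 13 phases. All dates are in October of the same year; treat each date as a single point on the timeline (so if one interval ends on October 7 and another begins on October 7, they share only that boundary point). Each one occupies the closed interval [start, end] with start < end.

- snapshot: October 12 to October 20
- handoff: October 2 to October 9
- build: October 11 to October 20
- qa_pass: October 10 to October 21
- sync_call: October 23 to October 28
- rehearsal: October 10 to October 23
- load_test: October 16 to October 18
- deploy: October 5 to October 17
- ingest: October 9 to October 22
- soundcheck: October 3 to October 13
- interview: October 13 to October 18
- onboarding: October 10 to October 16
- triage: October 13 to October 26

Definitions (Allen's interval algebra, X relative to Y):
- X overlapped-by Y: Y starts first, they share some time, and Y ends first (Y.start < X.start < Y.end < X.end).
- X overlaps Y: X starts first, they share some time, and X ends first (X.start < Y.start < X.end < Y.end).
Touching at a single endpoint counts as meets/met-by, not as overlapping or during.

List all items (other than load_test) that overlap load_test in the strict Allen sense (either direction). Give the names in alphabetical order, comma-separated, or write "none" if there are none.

deploy

Target load_test = [October 16, October 18].
build [October 11, October 20] → contains → no.
deploy [October 5, October 17] → overlaps → yes.
handoff [October 2, October 9] → before → no.
ingest [October 9, October 22] → contains → no.
interview [October 13, October 18] → finished-by → no.
onboarding [October 10, October 16] → meets → no.
qa_pass [October 10, October 21] → contains → no.
rehearsal [October 10, October 23] → contains → no.
snapshot [October 12, October 20] → contains → no.
soundcheck [October 3, October 13] → before → no.
sync_call [October 23, October 28] → after → no.
triage [October 13, October 26] → contains → no.
Result: deploy.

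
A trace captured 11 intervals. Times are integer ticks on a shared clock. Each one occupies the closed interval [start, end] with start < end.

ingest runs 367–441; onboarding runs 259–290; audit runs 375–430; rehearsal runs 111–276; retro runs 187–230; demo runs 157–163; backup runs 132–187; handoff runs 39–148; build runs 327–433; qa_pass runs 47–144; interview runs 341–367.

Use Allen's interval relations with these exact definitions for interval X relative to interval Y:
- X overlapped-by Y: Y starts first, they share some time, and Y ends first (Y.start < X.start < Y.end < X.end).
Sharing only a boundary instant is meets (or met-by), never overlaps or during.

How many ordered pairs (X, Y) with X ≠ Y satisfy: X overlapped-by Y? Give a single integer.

6

Checking all 110 ordered pairs for relation 'overlapped-by'; matching pairs in alphabetical order:
(backup, handoff): backup overlapped-by handoff ✓
(backup, qa_pass): backup overlapped-by qa_pass ✓
(ingest, build): ingest overlapped-by build ✓
(onboarding, rehearsal): onboarding overlapped-by rehearsal ✓
(rehearsal, handoff): rehearsal overlapped-by handoff ✓
(rehearsal, qa_pass): rehearsal overlapped-by qa_pass ✓
Count: 6.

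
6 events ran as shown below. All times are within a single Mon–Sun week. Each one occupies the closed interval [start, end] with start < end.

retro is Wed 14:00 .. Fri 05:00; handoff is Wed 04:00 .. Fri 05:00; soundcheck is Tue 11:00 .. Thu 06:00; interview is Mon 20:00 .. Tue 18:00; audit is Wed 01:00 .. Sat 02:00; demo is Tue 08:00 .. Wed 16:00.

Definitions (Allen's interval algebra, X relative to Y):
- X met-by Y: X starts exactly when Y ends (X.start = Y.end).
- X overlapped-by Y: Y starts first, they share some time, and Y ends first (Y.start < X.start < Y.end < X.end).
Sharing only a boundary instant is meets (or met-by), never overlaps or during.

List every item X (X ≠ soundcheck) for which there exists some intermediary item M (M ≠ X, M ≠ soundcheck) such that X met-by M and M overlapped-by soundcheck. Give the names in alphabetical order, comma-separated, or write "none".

none

Target soundcheck = [Tue 11:00, Thu 06:00].
Intermediaries M with M overlapped-by soundcheck: audit, handoff, retro.
Via audit — items with X met-by audit: none.
Via handoff — items with X met-by handoff: none.
Via retro — items with X met-by retro: none.
Union: none.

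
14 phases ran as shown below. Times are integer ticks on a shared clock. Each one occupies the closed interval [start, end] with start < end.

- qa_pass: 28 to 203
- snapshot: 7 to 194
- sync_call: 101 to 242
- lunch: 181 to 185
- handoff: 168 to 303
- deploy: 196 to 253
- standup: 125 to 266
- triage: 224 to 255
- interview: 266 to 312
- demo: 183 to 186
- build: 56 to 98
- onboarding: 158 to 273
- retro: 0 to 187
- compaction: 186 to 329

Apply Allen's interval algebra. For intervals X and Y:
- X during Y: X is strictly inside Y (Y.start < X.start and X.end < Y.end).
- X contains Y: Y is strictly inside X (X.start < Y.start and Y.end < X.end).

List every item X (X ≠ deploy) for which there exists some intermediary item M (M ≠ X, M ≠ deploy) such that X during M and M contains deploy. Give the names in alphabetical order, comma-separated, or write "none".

demo, interview, lunch, triage

Target deploy = [196, 253].
Intermediaries M with M contains deploy: compaction, handoff, onboarding, standup.
Via compaction — items with X during compaction: interview, triage.
Via handoff — items with X during handoff: demo, lunch, triage.
Via onboarding — items with X during onboarding: demo, lunch, triage.
Via standup — items with X during standup: demo, lunch, triage.
Union: demo, interview, lunch, triage.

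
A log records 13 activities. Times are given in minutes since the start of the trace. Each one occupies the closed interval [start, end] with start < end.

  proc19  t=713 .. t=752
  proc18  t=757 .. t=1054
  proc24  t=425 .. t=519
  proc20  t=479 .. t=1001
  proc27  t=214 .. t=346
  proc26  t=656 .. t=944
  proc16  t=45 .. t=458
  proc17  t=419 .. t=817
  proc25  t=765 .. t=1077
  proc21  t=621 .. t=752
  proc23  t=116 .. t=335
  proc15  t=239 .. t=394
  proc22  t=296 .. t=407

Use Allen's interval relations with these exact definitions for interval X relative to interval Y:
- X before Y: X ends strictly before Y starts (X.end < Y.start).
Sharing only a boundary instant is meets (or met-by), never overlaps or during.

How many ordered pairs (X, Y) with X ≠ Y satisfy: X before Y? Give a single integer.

47

Checking all 156 ordered pairs for relation 'before'; matching pairs in alphabetical order:
(proc15, proc17): proc15 before proc17 ✓
(proc15, proc18): proc15 before proc18 ✓
(proc15, proc19): proc15 before proc19 ✓
(proc15, proc20): proc15 before proc20 ✓
(proc15, proc21): proc15 before proc21 ✓
(proc15, proc24): proc15 before proc24 ✓
(proc15, proc25): proc15 before proc25 ✓
(proc15, proc26): proc15 before proc26 ✓
(proc16, proc18): proc16 before proc18 ✓
(proc16, proc19): proc16 before proc19 ✓
(proc16, proc20): proc16 before proc20 ✓
(proc16, proc21): proc16 before proc21 ✓
(proc16, proc25): proc16 before proc25 ✓
(proc16, proc26): proc16 before proc26 ✓
(proc19, proc18): proc19 before proc18 ✓
(proc19, proc25): proc19 before proc25 ✓
(proc21, proc18): proc21 before proc18 ✓
(proc21, proc25): proc21 before proc25 ✓
(proc22, proc17): proc22 before proc17 ✓
(proc22, proc18): proc22 before proc18 ✓
(proc22, proc19): proc22 before proc19 ✓
(proc22, proc20): proc22 before proc20 ✓
(proc22, proc21): proc22 before proc21 ✓
(proc22, proc24): proc22 before proc24 ✓
... plus 23 further pairs not listed.
Count: 47.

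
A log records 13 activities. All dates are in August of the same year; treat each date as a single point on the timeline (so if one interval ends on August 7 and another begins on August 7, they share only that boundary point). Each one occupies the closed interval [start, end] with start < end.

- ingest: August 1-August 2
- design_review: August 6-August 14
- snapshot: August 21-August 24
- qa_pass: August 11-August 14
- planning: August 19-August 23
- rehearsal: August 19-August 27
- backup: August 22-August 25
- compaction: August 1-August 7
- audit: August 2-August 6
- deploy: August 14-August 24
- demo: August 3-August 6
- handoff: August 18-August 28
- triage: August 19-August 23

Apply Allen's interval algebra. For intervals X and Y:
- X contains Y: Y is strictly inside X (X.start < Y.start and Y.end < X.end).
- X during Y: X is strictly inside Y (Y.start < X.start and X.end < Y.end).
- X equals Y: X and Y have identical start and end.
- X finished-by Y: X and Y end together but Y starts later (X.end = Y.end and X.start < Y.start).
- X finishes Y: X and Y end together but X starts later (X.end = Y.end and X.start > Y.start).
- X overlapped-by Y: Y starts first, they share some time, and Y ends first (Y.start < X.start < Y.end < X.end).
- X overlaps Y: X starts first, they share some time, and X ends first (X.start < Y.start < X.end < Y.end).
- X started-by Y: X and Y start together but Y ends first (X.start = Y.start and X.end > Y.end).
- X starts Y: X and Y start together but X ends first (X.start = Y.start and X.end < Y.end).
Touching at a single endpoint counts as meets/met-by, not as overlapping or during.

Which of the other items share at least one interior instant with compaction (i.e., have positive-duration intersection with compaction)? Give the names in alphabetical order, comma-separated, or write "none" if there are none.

audit, demo, design_review, ingest

Target compaction = [August 1, August 7].
audit [August 2, August 6] → during → yes.
backup [August 22, August 25] → after → no.
demo [August 3, August 6] → during → yes.
deploy [August 14, August 24] → after → no.
design_review [August 6, August 14] → overlapped-by → yes.
handoff [August 18, August 28] → after → no.
ingest [August 1, August 2] → starts → yes.
planning [August 19, August 23] → after → no.
qa_pass [August 11, August 14] → after → no.
rehearsal [August 19, August 27] → after → no.
snapshot [August 21, August 24] → after → no.
triage [August 19, August 23] → after → no.
Result: audit, demo, design_review, ingest.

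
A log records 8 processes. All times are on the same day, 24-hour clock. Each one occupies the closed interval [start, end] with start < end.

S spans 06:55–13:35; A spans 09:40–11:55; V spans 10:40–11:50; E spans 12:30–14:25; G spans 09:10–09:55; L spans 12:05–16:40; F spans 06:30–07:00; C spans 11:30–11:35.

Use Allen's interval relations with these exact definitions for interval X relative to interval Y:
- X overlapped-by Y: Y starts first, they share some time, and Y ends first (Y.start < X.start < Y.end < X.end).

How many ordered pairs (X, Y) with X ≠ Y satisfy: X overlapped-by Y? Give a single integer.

4

Checking all 56 ordered pairs for relation 'overlapped-by'; matching pairs in alphabetical order:
(A, G): A overlapped-by G ✓
(E, S): E overlapped-by S ✓
(L, S): L overlapped-by S ✓
(S, F): S overlapped-by F ✓
Count: 4.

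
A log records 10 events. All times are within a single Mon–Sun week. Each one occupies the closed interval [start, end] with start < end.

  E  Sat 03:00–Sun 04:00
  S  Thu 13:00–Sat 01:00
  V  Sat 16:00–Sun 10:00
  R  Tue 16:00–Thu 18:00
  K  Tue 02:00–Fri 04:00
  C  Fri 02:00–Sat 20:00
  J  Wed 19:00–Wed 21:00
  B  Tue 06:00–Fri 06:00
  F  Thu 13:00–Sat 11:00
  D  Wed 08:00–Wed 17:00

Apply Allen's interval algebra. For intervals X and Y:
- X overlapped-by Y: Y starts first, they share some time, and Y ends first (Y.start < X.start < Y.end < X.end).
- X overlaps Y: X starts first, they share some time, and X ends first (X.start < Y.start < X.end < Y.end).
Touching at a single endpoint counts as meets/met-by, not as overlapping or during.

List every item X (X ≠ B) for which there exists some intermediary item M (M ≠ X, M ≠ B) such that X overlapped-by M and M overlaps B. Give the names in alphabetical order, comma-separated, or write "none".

C, F, S

Target B = [Tue 06:00, Fri 06:00].
Intermediaries M with M overlaps B: K.
Via K — items with X overlapped-by K: C, F, S.
Union: C, F, S.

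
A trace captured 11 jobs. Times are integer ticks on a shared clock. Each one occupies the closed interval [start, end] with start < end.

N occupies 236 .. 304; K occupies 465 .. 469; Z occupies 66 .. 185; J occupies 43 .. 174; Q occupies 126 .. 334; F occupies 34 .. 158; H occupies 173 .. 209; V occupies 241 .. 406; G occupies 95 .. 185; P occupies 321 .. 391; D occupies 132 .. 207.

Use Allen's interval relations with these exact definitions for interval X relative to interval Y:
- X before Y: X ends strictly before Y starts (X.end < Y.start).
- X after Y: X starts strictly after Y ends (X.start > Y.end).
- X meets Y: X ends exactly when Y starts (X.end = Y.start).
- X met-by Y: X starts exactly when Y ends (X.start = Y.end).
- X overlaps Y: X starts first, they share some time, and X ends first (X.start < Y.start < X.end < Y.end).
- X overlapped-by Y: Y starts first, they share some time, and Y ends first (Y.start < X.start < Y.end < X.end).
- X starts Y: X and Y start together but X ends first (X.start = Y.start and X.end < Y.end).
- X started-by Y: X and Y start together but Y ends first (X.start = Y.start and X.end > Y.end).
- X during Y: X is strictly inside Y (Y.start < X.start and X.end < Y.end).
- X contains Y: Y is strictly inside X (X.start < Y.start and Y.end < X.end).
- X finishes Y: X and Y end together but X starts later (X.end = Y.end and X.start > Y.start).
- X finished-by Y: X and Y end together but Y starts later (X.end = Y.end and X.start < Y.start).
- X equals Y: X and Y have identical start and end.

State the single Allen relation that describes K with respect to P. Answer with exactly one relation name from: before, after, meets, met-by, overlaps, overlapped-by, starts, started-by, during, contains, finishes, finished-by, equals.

after

K = [465, 469]; P = [321, 391].
Compare endpoints: K.start > P.start, K.start > P.end, K.end > P.start, K.end > P.end.
That pattern is 'after'.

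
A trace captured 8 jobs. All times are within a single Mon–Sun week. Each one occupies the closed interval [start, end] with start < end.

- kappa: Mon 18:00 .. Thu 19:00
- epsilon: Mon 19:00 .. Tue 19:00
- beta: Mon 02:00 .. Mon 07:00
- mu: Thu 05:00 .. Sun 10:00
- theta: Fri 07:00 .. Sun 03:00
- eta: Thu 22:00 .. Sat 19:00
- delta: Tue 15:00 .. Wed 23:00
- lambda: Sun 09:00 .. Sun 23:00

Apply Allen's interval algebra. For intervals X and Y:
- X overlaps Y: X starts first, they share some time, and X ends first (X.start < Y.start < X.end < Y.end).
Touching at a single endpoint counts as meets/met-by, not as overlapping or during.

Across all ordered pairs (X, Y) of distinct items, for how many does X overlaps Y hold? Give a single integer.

Checking all 56 ordered pairs for relation 'overlaps'; matching pairs in alphabetical order:
(epsilon, delta): epsilon overlaps delta ✓
(eta, theta): eta overlaps theta ✓
(kappa, mu): kappa overlaps mu ✓
(mu, lambda): mu overlaps lambda ✓
Count: 4.

4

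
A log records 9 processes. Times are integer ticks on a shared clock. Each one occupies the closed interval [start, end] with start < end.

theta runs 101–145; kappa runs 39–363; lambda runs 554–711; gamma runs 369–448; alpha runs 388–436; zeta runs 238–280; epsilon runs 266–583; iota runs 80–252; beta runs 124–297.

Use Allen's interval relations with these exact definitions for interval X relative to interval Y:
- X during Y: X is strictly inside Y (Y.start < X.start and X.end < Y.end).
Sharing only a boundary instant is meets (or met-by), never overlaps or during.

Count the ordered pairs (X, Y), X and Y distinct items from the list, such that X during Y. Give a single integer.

Checking all 72 ordered pairs for relation 'during'; matching pairs in alphabetical order:
(alpha, epsilon): alpha during epsilon ✓
(alpha, gamma): alpha during gamma ✓
(beta, kappa): beta during kappa ✓
(gamma, epsilon): gamma during epsilon ✓
(iota, kappa): iota during kappa ✓
(theta, iota): theta during iota ✓
(theta, kappa): theta during kappa ✓
(zeta, beta): zeta during beta ✓
(zeta, kappa): zeta during kappa ✓
Count: 9.

9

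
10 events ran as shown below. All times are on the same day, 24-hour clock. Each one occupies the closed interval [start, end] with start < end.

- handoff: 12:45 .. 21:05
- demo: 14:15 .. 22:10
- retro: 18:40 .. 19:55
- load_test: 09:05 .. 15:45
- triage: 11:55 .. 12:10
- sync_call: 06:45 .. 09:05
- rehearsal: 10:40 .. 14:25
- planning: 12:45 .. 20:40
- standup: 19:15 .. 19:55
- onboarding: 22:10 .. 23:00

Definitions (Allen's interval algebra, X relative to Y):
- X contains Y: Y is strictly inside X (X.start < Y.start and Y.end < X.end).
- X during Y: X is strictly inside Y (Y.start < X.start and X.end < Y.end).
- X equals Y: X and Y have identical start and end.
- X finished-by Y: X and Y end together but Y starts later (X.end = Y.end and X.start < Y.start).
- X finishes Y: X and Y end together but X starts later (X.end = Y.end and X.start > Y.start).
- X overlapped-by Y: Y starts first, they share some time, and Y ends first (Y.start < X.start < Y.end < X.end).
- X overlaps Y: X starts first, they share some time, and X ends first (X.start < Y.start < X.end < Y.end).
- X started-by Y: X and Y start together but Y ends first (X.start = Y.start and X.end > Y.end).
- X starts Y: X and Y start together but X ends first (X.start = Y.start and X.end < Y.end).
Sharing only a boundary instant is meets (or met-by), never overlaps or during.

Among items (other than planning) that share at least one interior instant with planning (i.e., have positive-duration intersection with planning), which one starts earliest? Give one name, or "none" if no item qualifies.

load_test

Target planning = [12:45, 20:40].
demo [14:15, 22:10] → overlapped-by → candidate.
handoff [12:45, 21:05] → started-by → candidate.
load_test [09:05, 15:45] → overlaps → candidate.
onboarding [22:10, 23:00] → after → excluded.
rehearsal [10:40, 14:25] → overlaps → candidate.
retro [18:40, 19:55] → during → candidate.
standup [19:15, 19:55] → during → candidate.
sync_call [06:45, 09:05] → before → excluded.
triage [11:55, 12:10] → before → excluded.
Among candidates, earliest start is 09:05 → load_test.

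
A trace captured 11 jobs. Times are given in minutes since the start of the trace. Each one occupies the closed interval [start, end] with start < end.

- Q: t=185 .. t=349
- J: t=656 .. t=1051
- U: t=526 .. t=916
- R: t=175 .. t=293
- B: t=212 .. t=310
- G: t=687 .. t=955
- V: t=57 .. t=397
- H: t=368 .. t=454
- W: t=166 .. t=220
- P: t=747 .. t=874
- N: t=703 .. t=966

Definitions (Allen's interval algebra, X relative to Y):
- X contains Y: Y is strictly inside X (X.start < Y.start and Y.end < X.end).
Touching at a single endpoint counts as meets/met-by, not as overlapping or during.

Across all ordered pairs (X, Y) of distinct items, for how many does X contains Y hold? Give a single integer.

Checking all 110 ordered pairs for relation 'contains'; matching pairs in alphabetical order:
(G, P): G contains P ✓
(J, G): J contains G ✓
(J, N): J contains N ✓
(J, P): J contains P ✓
(N, P): N contains P ✓
(Q, B): Q contains B ✓
(U, P): U contains P ✓
(V, B): V contains B ✓
(V, Q): V contains Q ✓
(V, R): V contains R ✓
(V, W): V contains W ✓
Count: 11.

11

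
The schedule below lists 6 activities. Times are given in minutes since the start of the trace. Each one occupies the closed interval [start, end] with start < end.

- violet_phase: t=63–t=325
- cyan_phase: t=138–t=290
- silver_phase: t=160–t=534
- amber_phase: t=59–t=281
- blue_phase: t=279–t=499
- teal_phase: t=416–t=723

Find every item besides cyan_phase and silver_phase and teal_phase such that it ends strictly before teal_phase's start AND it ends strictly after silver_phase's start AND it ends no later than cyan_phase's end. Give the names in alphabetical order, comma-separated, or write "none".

Conditions: its end is strictly before teal_phase's start (X.end < t=416) AND its end is strictly after silver_phase's start (X.end > t=160) AND its end is no later than cyan_phase's end (X.end <= t=290).
amber_phase: end t=281 < t=416? ✓; end t=281 > t=160? ✓; end t=281 <= t=290? ✓ → yes.
blue_phase: end t=499 < t=416? ✗; end t=499 > t=160? ✓; end t=499 <= t=290? ✗ → no.
violet_phase: end t=325 < t=416? ✓; end t=325 > t=160? ✓; end t=325 <= t=290? ✗ → no.
Result: amber_phase.

amber_phase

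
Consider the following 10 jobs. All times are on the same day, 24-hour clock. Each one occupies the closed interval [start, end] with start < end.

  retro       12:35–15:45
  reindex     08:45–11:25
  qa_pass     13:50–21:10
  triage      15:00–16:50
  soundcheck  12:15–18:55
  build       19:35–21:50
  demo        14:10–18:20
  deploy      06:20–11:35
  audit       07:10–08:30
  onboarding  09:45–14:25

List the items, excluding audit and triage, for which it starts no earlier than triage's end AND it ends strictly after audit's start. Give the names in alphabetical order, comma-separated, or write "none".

build

Conditions: its start is no earlier than triage's end (X.start >= 16:50) AND its end is strictly after audit's start (X.end > 07:10).
build: start 19:35 >= 16:50? ✓; end 21:50 > 07:10? ✓ → yes.
demo: start 14:10 >= 16:50? ✗; end 18:20 > 07:10? ✓ → no.
deploy: start 06:20 >= 16:50? ✗; end 11:35 > 07:10? ✓ → no.
onboarding: start 09:45 >= 16:50? ✗; end 14:25 > 07:10? ✓ → no.
qa_pass: start 13:50 >= 16:50? ✗; end 21:10 > 07:10? ✓ → no.
reindex: start 08:45 >= 16:50? ✗; end 11:25 > 07:10? ✓ → no.
retro: start 12:35 >= 16:50? ✗; end 15:45 > 07:10? ✓ → no.
soundcheck: start 12:15 >= 16:50? ✗; end 18:55 > 07:10? ✓ → no.
Result: build.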